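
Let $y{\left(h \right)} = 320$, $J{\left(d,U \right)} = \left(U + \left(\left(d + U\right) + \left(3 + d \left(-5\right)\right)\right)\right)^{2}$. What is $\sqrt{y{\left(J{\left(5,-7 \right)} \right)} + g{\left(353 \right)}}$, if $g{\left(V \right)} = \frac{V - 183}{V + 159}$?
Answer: $\frac{\sqrt{82005}}{16} \approx 17.898$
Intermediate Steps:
$J{\left(d,U \right)} = \left(3 - 4 d + 2 U\right)^{2}$ ($J{\left(d,U \right)} = \left(U - \left(-3 - U + 4 d\right)\right)^{2} = \left(U + \left(3 + U - 4 d\right)\right)^{2} = \left(3 - 4 d + 2 U\right)^{2}$)
$g{\left(V \right)} = \frac{-183 + V}{159 + V}$
$\sqrt{y{\left(J{\left(5,-7 \right)} \right)} + g{\left(353 \right)}} = \sqrt{320 + \frac{-183 + 353}{159 + 353}} = \sqrt{320 + \frac{1}{512} \cdot 170} = \sqrt{320 + \frac{85}{256}} = \sqrt{\frac{82005}{256}} = \frac{\sqrt{82005}}{16}$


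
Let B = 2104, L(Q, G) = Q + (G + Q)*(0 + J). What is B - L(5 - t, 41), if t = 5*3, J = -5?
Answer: 2269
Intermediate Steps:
t = 15
L(Q, G) = -5*G - 4*Q (L(Q, G) = Q + (G + Q)*(0 - 5) = Q + (G + Q)*(-5) = Q + (-5*G - 5*Q) = -5*G - 4*Q)
B - L(5 - t, 41) = 2104 - (-5*41 - 4*(5 - 1*15)) = 2104 - (-205 - 4*(5 - 15)) = 2104 - (-205 - 4*(-10)) = 2104 - (-205 + 40) = 2104 - 1*(-165) = 2104 + 165 = 2269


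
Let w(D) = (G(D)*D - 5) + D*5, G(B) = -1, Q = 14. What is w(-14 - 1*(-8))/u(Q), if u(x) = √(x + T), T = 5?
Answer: -29*√19/19 ≈ -6.6531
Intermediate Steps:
u(x) = √(5 + x) (u(x) = √(x + 5) = √(5 + x))
w(D) = -5 + 4*D (w(D) = (-D - 5) + D*5 = (-5 - D) + 5*D = -5 + 4*D)
w(-14 - 1*(-8))/u(Q) = (-5 + 4*(-14 - 1*(-8)))/(√(5 + 14)) = (-5 + 4*(-14 + 8))/(√19) = (-5 + 4*(-6))*(√19/19) = (-5 - 24)*(√19/19) = -29*√19/19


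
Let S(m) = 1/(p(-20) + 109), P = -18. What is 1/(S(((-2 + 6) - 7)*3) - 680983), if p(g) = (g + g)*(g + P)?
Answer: -1629/1109321306 ≈ -1.4685e-6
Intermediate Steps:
p(g) = 2*g*(-18 + g) (p(g) = (g + g)*(g - 18) = (2*g)*(-18 + g) = 2*g*(-18 + g))
S(m) = 1/1629 (S(m) = 1/(2*(-20)*(-18 - 20) + 109) = 1/(2*(-20)*(-38) + 109) = 1/(1520 + 109) = 1/1629)
1/(S(((-2 + 6) - 7)*3) - 680983) = 1/(1/1629 - 680983) = 1/(-1109321306/1629) = -1629/1109321306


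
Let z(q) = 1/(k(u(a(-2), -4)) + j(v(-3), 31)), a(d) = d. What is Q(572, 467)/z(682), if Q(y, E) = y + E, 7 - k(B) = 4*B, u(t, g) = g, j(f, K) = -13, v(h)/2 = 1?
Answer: 10390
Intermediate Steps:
v(h) = 2 (v(h) = 2*1 = 2)
k(B) = 7 - 4*B
Q(y, E) = E + y
z(q) = ⅒ (z(q) = 1/((7 - 4*(-4)) - 13) = 1/((7 + 16) - 13) = 1/(23 - 13) = 1/10 = ⅒)
Q(572, 467)/z(682) = (467 + 572)/(⅒) = 1039*10 = 10390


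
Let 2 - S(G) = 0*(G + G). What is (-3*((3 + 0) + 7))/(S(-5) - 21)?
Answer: 30/19 ≈ 1.5789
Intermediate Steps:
S(G) = 2 (S(G) = 2 - 0*(G + G) = 2 - 0*2*G = 2 - 1*0 = 2 + 0 = 2)
(-3*((3 + 0) + 7))/(S(-5) - 21) = (-3*((3 + 0) + 7))/(2 - 21) = -3*(3 + 7)/(-19) = -3*10*(-1/19) = -30*(-1/19) = 30/19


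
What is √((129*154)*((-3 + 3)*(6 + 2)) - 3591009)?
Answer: 3*I*√399001 ≈ 1895.0*I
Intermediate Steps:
√((129*154)*((-3 + 3)*(6 + 2)) - 3591009) = √(19866*(0*8) - 3591009) = √(19866*0 - 3591009) = √(0 - 3591009) = √(-3591009) = 3*I*√399001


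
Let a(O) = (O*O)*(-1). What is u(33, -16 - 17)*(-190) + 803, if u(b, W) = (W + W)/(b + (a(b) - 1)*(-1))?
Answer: 914309/1123 ≈ 814.17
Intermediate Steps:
a(O) = -O² (a(O) = O²*(-1) = -O²)
u(b, W) = 2*W/(1 + b + b²) (u(b, W) = (W + W)/(b + (-b² - 1)*(-1)) = (2*W)/(b + (-1 - b²)*(-1)) = (2*W)/(b + (1 + b²)) = (2*W)/(1 + b + b²) = 2*W/(1 + b + b²))
u(33, -16 - 17)*(-190) + 803 = (2*(-16 - 17)/(1 + 33 + 33²))*(-190) + 803 = (2*(-33)/(1 + 33 + 1089))*(-190) + 803 = (2*(-33)/1123)*(-190) + 803 = (2*(-33)*(1/1123))*(-190) + 803 = -66/1123*(-190) + 803 = 12540/1123 + 803 = 914309/1123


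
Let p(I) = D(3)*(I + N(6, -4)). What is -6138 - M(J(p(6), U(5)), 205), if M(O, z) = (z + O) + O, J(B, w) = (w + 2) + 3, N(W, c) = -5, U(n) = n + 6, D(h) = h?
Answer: -6375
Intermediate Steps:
U(n) = 6 + n
p(I) = -15 + 3*I (p(I) = 3*(I - 5) = 3*(-5 + I) = -15 + 3*I)
J(B, w) = 5 + w (J(B, w) = (2 + w) + 3 = 5 + w)
M(O, z) = z + 2*O (M(O, z) = (O + z) + O = z + 2*O)
-6138 - M(J(p(6), U(5)), 205) = -6138 - (205 + 2*(5 + (6 + 5))) = -6138 - (205 + 2*(5 + 11)) = -6138 - (205 + 2*16) = -6138 - (205 + 32) = -6138 - 1*237 = -6138 - 237 = -6375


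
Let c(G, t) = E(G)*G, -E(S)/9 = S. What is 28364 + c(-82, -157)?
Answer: -32152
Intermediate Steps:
E(S) = -9*S
c(G, t) = -9*G² (c(G, t) = (-9*G)*G = -9*G²)
28364 + c(-82, -157) = 28364 - 9*(-82)² = 28364 - 9*6724 = 28364 - 60516 = -32152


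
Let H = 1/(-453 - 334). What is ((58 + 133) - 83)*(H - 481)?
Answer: -40883184/787 ≈ -51948.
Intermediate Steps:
H = -1/787 (H = 1/(-787) = -1/787 ≈ -0.0012706)
((58 + 133) - 83)*(H - 481) = ((58 + 133) - 83)*(-1/787 - 481) = (191 - 83)*(-378548/787) = 108*(-378548/787) = -40883184/787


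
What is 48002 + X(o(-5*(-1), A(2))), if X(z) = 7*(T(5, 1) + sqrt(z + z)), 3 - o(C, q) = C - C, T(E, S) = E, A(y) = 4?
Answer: 48037 + 7*sqrt(6) ≈ 48054.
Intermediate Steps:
o(C, q) = 3 (o(C, q) = 3 - (C - C) = 3 - 1*0 = 3 + 0 = 3)
X(z) = 35 + 7*sqrt(2)*sqrt(z) (X(z) = 7*(5 + sqrt(z + z)) = 7*(5 + sqrt(2*z)) = 7*(5 + sqrt(2)*sqrt(z)) = 35 + 7*sqrt(2)*sqrt(z))
48002 + X(o(-5*(-1), A(2))) = 48002 + (35 + 7*sqrt(2)*sqrt(3)) = 48002 + (35 + 7*sqrt(6)) = 48037 + 7*sqrt(6)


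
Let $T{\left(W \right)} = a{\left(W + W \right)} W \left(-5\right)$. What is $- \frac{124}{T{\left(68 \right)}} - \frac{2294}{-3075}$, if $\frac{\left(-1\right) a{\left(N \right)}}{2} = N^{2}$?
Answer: $\frac{1442594951}{1933756800} \approx 0.74601$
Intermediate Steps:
$a{\left(N \right)} = - 2 N^{2}$
$T{\left(W \right)} = 40 W^{3}$ ($T{\left(W \right)} = - 2 \left(W + W\right)^{2} W \left(-5\right) = - 2 \left(2 W\right)^{2} W \left(-5\right) = - 2 \cdot 4 W^{2} W \left(-5\right) = - 8 W^{2} W \left(-5\right) = - 8 W^{3} \left(-5\right) = 40 W^{3}$)
$- \frac{124}{T{\left(68 \right)}} - \frac{2294}{-3075} = - \frac{124}{40 \cdot 68^{3}} - \frac{2294}{-3075} = - \frac{124}{40 \cdot 314432} - - \frac{2294}{3075} = - \frac{124}{12577280} + \frac{2294}{3075} = \left(-124\right) \frac{1}{12577280} + \frac{2294}{3075} = - \frac{31}{3144320} + \frac{2294}{3075} = \frac{1442594951}{1933756800}$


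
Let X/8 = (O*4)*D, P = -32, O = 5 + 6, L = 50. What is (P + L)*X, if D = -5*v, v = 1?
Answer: -31680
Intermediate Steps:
D = -5 (D = -5*1 = -5)
O = 11
X = -1760 (X = 8*((11*4)*(-5)) = 8*(44*(-5)) = 8*(-220) = -1760)
(P + L)*X = (-32 + 50)*(-1760) = 18*(-1760) = -31680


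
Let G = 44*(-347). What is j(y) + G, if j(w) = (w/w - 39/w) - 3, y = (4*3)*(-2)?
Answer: -122147/8 ≈ -15268.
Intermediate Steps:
y = -24 (y = 12*(-2) = -24)
j(w) = -2 - 39/w (j(w) = (1 - 39/w) - 3 = -2 - 39/w)
G = -15268
j(y) + G = (-2 - 39/(-24)) - 15268 = (-2 - 39*(-1/24)) - 15268 = (-2 + 13/8) - 15268 = -3/8 - 15268 = -122147/8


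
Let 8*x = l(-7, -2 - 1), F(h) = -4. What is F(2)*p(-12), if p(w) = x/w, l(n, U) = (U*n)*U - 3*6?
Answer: -27/8 ≈ -3.3750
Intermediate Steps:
l(n, U) = -18 + n*U² (l(n, U) = n*U² - 18 = -18 + n*U²)
x = -81/8 (x = (-18 - 7*(-2 - 1)²)/8 = (-18 - 7*(-3)²)/8 = (-18 - 7*9)/8 = (-18 - 63)/8 = (⅛)*(-81) = -81/8 ≈ -10.125)
p(w) = -81/(8*w)
F(2)*p(-12) = -(-81)/(2*(-12)) = -(-81)*(-1)/(2*12) = -4*27/32 = -27/8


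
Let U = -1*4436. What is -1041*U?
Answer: 4617876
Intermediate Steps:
U = -4436
-1041*U = -1041*(-4436) = 4617876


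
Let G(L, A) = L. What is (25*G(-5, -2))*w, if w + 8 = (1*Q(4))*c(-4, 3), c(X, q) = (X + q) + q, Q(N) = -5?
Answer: 2250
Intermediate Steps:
c(X, q) = X + 2*q
w = -18 (w = -8 + (1*(-5))*(-4 + 2*3) = -8 - 5*(-4 + 6) = -8 - 5*2 = -8 - 10 = -18)
(25*G(-5, -2))*w = (25*(-5))*(-18) = -125*(-18) = 2250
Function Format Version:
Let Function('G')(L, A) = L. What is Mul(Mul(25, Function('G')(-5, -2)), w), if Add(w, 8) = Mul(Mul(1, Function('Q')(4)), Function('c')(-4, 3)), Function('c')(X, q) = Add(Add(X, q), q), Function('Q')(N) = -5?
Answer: 2250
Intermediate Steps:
Function('c')(X, q) = Add(X, Mul(2, q))
w = -18 (w = Add(-8, Mul(Mul(1, -5), Add(-4, Mul(2, 3)))) = Add(-8, Mul(-5, Add(-4, 6))) = Add(-8, Mul(-5, 2)) = Add(-8, -10) = -18)
Mul(Mul(25, Function('G')(-5, -2)), w) = Mul(Mul(25, -5), -18) = Mul(-125, -18) = 2250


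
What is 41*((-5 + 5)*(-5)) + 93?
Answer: 93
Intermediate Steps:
41*((-5 + 5)*(-5)) + 93 = 41*(0*(-5)) + 93 = 41*0 + 93 = 0 + 93 = 93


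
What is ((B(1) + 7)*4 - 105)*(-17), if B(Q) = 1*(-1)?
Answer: 1377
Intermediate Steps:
B(Q) = -1
((B(1) + 7)*4 - 105)*(-17) = ((-1 + 7)*4 - 105)*(-17) = (6*4 - 105)*(-17) = (24 - 105)*(-17) = -81*(-17) = 1377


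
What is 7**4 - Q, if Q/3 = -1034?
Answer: 5503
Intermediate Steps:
Q = -3102 (Q = 3*(-1034) = -3102)
7**4 - Q = 7**4 - 1*(-3102) = 2401 + 3102 = 5503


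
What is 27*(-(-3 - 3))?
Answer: 162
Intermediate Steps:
27*(-(-3 - 3)) = 27*(-1*(-6)) = 27*6 = 162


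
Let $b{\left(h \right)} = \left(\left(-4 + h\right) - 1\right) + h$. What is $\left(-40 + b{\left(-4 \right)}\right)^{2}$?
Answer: $2809$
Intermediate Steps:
$b{\left(h \right)} = -5 + 2 h$ ($b{\left(h \right)} = \left(-5 + h\right) + h = -5 + 2 h$)
$\left(-40 + b{\left(-4 \right)}\right)^{2} = \left(-40 + \left(-5 + 2 \left(-4\right)\right)\right)^{2} = \left(-40 - 13\right)^{2} = \left(-53\right)^{2} = 2809$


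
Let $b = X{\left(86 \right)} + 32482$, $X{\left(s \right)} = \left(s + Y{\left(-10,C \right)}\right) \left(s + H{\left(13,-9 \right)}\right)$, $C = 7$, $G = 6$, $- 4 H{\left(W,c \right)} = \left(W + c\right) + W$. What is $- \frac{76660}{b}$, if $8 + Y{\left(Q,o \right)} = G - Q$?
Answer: $- \frac{153320}{80333} \approx -1.9086$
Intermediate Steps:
$H{\left(W,c \right)} = - \frac{W}{2} - \frac{c}{4}$ ($H{\left(W,c \right)} = - \frac{\left(W + c\right) + W}{4} = - \frac{c + 2 W}{4} = - \frac{W}{2} - \frac{c}{4}$)
$Y{\left(Q,o \right)} = -2 - Q$ ($Y{\left(Q,o \right)} = -8 - \left(-6 + Q\right) = -2 - Q$)
$X{\left(s \right)} = \left(8 + s\right) \left(- \frac{17}{4} + s\right)$ ($X{\left(s \right)} = \left(s - -8\right) \left(s - \frac{17}{4}\right) = \left(s + \left(-2 + 10\right)\right) \left(s + \left(- \frac{13}{2} + \frac{9}{4}\right)\right) = \left(s + 8\right) \left(s - \frac{17}{4}\right) = \left(8 + s\right) \left(- \frac{17}{4} + s\right)$)
$b = \frac{80333}{2}$ ($b = \left(-34 + 86^{2} + \frac{15}{4} \cdot 86\right) + 32482 = \left(-34 + 7396 + \frac{645}{2}\right) + 32482 = \frac{15369}{2} + 32482 = \frac{80333}{2} \approx 40167.0$)
$- \frac{76660}{b} = - \frac{76660}{\frac{80333}{2}} = \left(-76660\right) \frac{2}{80333} = - \frac{153320}{80333}$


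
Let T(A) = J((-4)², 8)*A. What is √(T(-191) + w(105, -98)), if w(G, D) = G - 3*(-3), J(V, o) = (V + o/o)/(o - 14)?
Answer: √23586/6 ≈ 25.596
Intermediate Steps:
J(V, o) = (1 + V)/(-14 + o) (J(V, o) = (V + 1)/(-14 + o) = (1 + V)/(-14 + o))
w(G, D) = 9 + G (w(G, D) = G + 9 = 9 + G)
T(A) = -17*A/6 (T(A) = ((1 + (-4)²)/(-14 + 8))*A = ((1 + 16)/(-6))*A = (-⅙*17)*A = -17*A/6)
√(T(-191) + w(105, -98)) = √(-17/6*(-191) + (9 + 105)) = √(3247/6 + 114) = √(3931/6) = √23586/6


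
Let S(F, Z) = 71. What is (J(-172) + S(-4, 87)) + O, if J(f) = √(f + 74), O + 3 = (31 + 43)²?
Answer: 5544 + 7*I*√2 ≈ 5544.0 + 9.8995*I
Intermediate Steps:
O = 5473 (O = -3 + (31 + 43)² = -3 + 74² = -3 + 5476 = 5473)
J(f) = √(74 + f)
(J(-172) + S(-4, 87)) + O = (√(74 - 172) + 71) + 5473 = (√(-98) + 71) + 5473 = (7*I*√2 + 71) + 5473 = (71 + 7*I*√2) + 5473 = 5544 + 7*I*√2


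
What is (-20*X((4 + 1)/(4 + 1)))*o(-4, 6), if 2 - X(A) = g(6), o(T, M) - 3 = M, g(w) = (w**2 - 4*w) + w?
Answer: 2880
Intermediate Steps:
g(w) = w**2 - 3*w
o(T, M) = 3 + M
X(A) = -16 (X(A) = 2 - 6*(-3 + 6) = 2 - 6*3 = 2 - 1*18 = 2 - 18 = -16)
(-20*X((4 + 1)/(4 + 1)))*o(-4, 6) = (-20*(-16))*(3 + 6) = 320*9 = 2880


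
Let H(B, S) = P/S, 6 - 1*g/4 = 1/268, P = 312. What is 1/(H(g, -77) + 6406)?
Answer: 77/492950 ≈ 0.00015620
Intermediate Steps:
g = 1607/67 (g = 24 - 4/268 = 24 - 4*1/268 = 24 - 1/67 = 1607/67 ≈ 23.985)
H(B, S) = 312/S
1/(H(g, -77) + 6406) = 1/(312/(-77) + 6406) = 1/(312*(-1/77) + 6406) = 1/(-312/77 + 6406) = 1/(492950/77) = 77/492950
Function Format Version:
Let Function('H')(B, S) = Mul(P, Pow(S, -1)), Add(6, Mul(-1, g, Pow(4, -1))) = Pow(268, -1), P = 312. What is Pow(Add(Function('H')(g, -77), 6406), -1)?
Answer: Rational(77, 492950) ≈ 0.00015620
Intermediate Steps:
g = Rational(1607, 67) (g = Add(24, Mul(-4, Pow(268, -1))) = Add(24, Mul(-4, Rational(1, 268))) = Add(24, Rational(-1, 67)) = Rational(1607, 67) ≈ 23.985)
Function('H')(B, S) = Mul(312, Pow(S, -1))
Pow(Add(Function('H')(g, -77), 6406), -1) = Pow(Add(Mul(312, Pow(-77, -1)), 6406), -1) = Pow(Add(Mul(312, Rational(-1, 77)), 6406), -1) = Pow(Add(Rational(-312, 77), 6406), -1) = Pow(Rational(492950, 77), -1) = Rational(77, 492950)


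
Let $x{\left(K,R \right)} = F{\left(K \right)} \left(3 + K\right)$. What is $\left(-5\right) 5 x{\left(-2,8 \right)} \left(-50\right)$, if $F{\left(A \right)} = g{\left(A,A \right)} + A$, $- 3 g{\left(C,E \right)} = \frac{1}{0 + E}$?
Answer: $- \frac{6875}{3} \approx -2291.7$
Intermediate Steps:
$g{\left(C,E \right)} = - \frac{1}{3 E}$ ($g{\left(C,E \right)} = - \frac{1}{3 \left(0 + E\right)} = - \frac{1}{3 E}$)
$F{\left(A \right)} = A - \frac{1}{3 A}$ ($F{\left(A \right)} = - \frac{1}{3 A} + A = A - \frac{1}{3 A}$)
$x{\left(K,R \right)} = \left(3 + K\right) \left(K - \frac{1}{3 K}\right)$ ($x{\left(K,R \right)} = \left(K - \frac{1}{3 K}\right) \left(3 + K\right) = \left(3 + K\right) \left(K - \frac{1}{3 K}\right)$)
$\left(-5\right) 5 x{\left(-2,8 \right)} \left(-50\right) = \left(-5\right) 5 \frac{\left(-1 + 3 \left(-2\right)^{2}\right) \left(3 - 2\right)}{3 \left(-2\right)} \left(-50\right) = - 25 \cdot \frac{1}{3} \left(- \frac{1}{2}\right) \left(-1 + 3 \cdot 4\right) 1 \left(-50\right) = - 25 \cdot \frac{1}{3} \left(- \frac{1}{2}\right) \left(-1 + 12\right) 1 \left(-50\right) = - 25 \cdot \frac{1}{3} \left(- \frac{1}{2}\right) 11 \cdot 1 \left(-50\right) = \left(-25\right) \left(- \frac{11}{6}\right) \left(-50\right) = \frac{275}{6} \left(-50\right) = - \frac{6875}{3}$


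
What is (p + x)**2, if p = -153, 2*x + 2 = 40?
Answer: 17956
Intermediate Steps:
x = 19 (x = -1 + (1/2)*40 = -1 + 20 = 19)
(p + x)**2 = (-153 + 19)**2 = (-134)**2 = 17956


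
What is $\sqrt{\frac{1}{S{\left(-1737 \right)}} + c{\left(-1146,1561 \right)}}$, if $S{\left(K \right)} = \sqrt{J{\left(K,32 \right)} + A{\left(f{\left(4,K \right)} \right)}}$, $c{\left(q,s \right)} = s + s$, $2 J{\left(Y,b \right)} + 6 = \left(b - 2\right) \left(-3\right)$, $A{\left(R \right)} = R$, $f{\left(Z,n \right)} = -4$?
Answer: $\frac{\sqrt{2110472 - 26 i \sqrt{13}}}{26} \approx 55.875 - 0.0012409 i$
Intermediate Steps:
$J{\left(Y,b \right)} = - \frac{3 b}{2}$ ($J{\left(Y,b \right)} = -3 + \frac{\left(b - 2\right) \left(-3\right)}{2} = -3 + \frac{\left(-2 + b\right) \left(-3\right)}{2} = -3 + \frac{6 - 3 b}{2} = -3 - \left(-3 + \frac{3 b}{2}\right) = - \frac{3 b}{2}$)
$c{\left(q,s \right)} = 2 s$
$S{\left(K \right)} = 2 i \sqrt{13}$ ($S{\left(K \right)} = \sqrt{\left(- \frac{3}{2}\right) 32 - 4} = \sqrt{-48 - 4} = \sqrt{-52} = 2 i \sqrt{13}$)
$\sqrt{\frac{1}{S{\left(-1737 \right)}} + c{\left(-1146,1561 \right)}} = \sqrt{\frac{1}{2 i \sqrt{13}} + 2 \cdot 1561} = \sqrt{- \frac{i \sqrt{13}}{26} + 3122} = \sqrt{3122 - \frac{i \sqrt{13}}{26}}$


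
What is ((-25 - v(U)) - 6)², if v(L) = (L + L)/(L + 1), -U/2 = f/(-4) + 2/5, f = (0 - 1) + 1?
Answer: 529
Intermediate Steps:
f = 0 (f = -1 + 1 = 0)
U = -⅘ (U = -2*(0/(-4) + 2/5) = -2*(0*(-¼) + 2*(⅕)) = -2*(0 + ⅖) = -2*⅖ = -⅘ ≈ -0.80000)
v(L) = 2*L/(1 + L) (v(L) = (2*L)/(1 + L) = 2*L/(1 + L))
((-25 - v(U)) - 6)² = ((-25 - 2*(-4)/(5*(1 - ⅘))) - 6)² = ((-25 - 2*(-4)/(5*⅕)) - 6)² = ((-25 - 2*(-4)*5/5) - 6)² = ((-25 - 1*(-8)) - 6)² = ((-25 + 8) - 6)² = (-17 - 6)² = (-23)² = 529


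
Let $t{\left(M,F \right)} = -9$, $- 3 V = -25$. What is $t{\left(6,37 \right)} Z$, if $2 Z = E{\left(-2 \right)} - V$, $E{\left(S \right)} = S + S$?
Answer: $\frac{111}{2} \approx 55.5$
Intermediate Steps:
$V = \frac{25}{3}$ ($V = \left(- \frac{1}{3}\right) \left(-25\right) = \frac{25}{3} \approx 8.3333$)
$E{\left(S \right)} = 2 S$
$Z = - \frac{37}{6}$ ($Z = \frac{2 \left(-2\right) - \frac{25}{3}}{2} = \frac{-4 - \frac{25}{3}}{2} = \frac{1}{2} \left(- \frac{37}{3}\right) = - \frac{37}{6} \approx -6.1667$)
$t{\left(6,37 \right)} Z = \left(-9\right) \left(- \frac{37}{6}\right) = \frac{111}{2}$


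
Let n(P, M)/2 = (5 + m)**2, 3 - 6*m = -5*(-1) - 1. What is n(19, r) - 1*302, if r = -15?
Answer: -4595/18 ≈ -255.28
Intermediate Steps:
m = -1/6 (m = 1/2 - (-5*(-1) - 1)/6 = 1/2 - (5 - 1)/6 = 1/2 - 1/6*4 = 1/2 - 2/3 = -1/6 ≈ -0.16667)
n(P, M) = 841/18 (n(P, M) = 2*(5 - 1/6)**2 = 2*(29/6)**2 = 2*(841/36) = 841/18)
n(19, r) - 1*302 = 841/18 - 1*302 = 841/18 - 302 = -4595/18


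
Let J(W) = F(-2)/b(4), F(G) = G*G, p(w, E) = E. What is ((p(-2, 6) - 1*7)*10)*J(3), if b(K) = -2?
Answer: 20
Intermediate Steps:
F(G) = G**2
J(W) = -2 (J(W) = (-2)**2/(-2) = 4*(-1/2) = -2)
((p(-2, 6) - 1*7)*10)*J(3) = ((6 - 1*7)*10)*(-2) = ((6 - 7)*10)*(-2) = -1*10*(-2) = -10*(-2) = 20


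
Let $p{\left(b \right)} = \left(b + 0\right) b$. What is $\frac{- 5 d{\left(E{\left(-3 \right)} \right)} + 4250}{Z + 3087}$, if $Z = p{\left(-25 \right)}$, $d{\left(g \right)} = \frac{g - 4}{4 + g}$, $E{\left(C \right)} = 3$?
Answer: $\frac{29755}{25984} \approx 1.1451$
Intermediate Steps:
$d{\left(g \right)} = \frac{-4 + g}{4 + g}$
$p{\left(b \right)} = b^{2}$ ($p{\left(b \right)} = b b = b^{2}$)
$Z = 625$ ($Z = \left(-25\right)^{2} = 625$)
$\frac{- 5 d{\left(E{\left(-3 \right)} \right)} + 4250}{Z + 3087} = \frac{- 5 \frac{-4 + 3}{4 + 3} + 4250}{625 + 3087} = \frac{- 5 \cdot \frac{1}{7} \left(-1\right) + 4250}{3712} = \left(- 5 \cdot \frac{1}{7} \left(-1\right) + 4250\right) \frac{1}{3712} = \left(\left(-5\right) \left(- \frac{1}{7}\right) + 4250\right) \frac{1}{3712} = \left(\frac{5}{7} + 4250\right) \frac{1}{3712} = \frac{29755}{7} \cdot \frac{1}{3712} = \frac{29755}{25984}$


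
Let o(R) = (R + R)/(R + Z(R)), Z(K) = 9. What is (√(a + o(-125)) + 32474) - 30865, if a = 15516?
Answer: 1609 + √52203074/58 ≈ 1733.6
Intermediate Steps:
o(R) = 2*R/(9 + R) (o(R) = (R + R)/(R + 9) = (2*R)/(9 + R) = 2*R/(9 + R))
(√(a + o(-125)) + 32474) - 30865 = (√(15516 + 2*(-125)/(9 - 125)) + 32474) - 30865 = (√(15516 + 2*(-125)/(-116)) + 32474) - 30865 = (√(15516 + 2*(-125)*(-1/116)) + 32474) - 30865 = (√(15516 + 125/58) + 32474) - 30865 = (√(900053/58) + 32474) - 30865 = (√52203074/58 + 32474) - 30865 = (32474 + √52203074/58) - 30865 = 1609 + √52203074/58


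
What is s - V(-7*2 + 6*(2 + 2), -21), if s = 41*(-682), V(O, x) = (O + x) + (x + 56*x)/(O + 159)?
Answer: -4722522/169 ≈ -27944.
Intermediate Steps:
V(O, x) = O + x + 57*x/(159 + O) (V(O, x) = (O + x) + (57*x)/(159 + O) = (O + x) + 57*x/(159 + O) = O + x + 57*x/(159 + O))
s = -27962
s - V(-7*2 + 6*(2 + 2), -21) = -27962 - ((-7*2 + 6*(2 + 2))**2 + 159*(-7*2 + 6*(2 + 2)) + 216*(-21) + (-7*2 + 6*(2 + 2))*(-21))/(159 + (-7*2 + 6*(2 + 2))) = -27962 - ((-14 + 6*4)**2 + 159*(-14 + 6*4) - 4536 + (-14 + 6*4)*(-21))/(159 + (-14 + 6*4)) = -27962 - ((-14 + 24)**2 + 159*(-14 + 24) - 4536 + (-14 + 24)*(-21))/(159 + (-14 + 24)) = -27962 - (10**2 + 159*10 - 4536 + 10*(-21))/(159 + 10) = -27962 - (100 + 1590 - 4536 - 210)/169 = -27962 - (-3056)/169 = -27962 - 1*(-3056/169) = -27962 + 3056/169 = -4722522/169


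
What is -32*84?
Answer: -2688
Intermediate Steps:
-32*84 = -1*2688 = -2688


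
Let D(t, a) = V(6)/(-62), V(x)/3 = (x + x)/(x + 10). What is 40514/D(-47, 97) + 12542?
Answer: -9934594/9 ≈ -1.1038e+6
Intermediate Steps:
V(x) = 6*x/(10 + x) (V(x) = 3*((x + x)/(x + 10)) = 3*((2*x)/(10 + x)) = 3*(2*x/(10 + x)) = 6*x/(10 + x))
D(t, a) = -9/248 (D(t, a) = (6*6/(10 + 6))/(-62) = (6*6/16)*(-1/62) = (6*6*(1/16))*(-1/62) = (9/4)*(-1/62) = -9/248)
40514/D(-47, 97) + 12542 = 40514/(-9/248) + 12542 = 40514*(-248/9) + 12542 = -10047472/9 + 12542 = -9934594/9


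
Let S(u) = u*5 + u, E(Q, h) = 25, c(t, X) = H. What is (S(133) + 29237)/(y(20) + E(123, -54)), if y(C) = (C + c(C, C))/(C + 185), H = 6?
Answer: 6157175/5151 ≈ 1195.3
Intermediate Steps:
c(t, X) = 6
y(C) = (6 + C)/(185 + C) (y(C) = (C + 6)/(C + 185) = (6 + C)/(185 + C))
S(u) = 6*u (S(u) = 5*u + u = 6*u)
(S(133) + 29237)/(y(20) + E(123, -54)) = (6*133 + 29237)/((6 + 20)/(185 + 20) + 25) = (798 + 29237)/(26/205 + 25) = 30035/((1/205)*26 + 25) = 30035/(26/205 + 25) = 30035/(5151/205) = 30035*(205/5151) = 6157175/5151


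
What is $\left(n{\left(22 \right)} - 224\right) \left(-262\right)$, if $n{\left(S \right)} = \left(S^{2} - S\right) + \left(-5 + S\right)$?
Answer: $-66810$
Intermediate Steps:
$n{\left(S \right)} = -5 + S^{2}$
$\left(n{\left(22 \right)} - 224\right) \left(-262\right) = \left(\left(-5 + 22^{2}\right) - 224\right) \left(-262\right) = \left(\left(-5 + 484\right) - 224\right) \left(-262\right) = \left(479 - 224\right) \left(-262\right) = 255 \left(-262\right) = -66810$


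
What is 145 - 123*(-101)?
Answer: 12568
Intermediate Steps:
145 - 123*(-101) = 145 + 12423 = 12568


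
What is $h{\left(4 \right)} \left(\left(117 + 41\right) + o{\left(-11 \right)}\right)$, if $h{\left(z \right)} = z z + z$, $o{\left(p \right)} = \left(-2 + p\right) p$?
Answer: $6020$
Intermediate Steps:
$o{\left(p \right)} = p \left(-2 + p\right)$
$h{\left(z \right)} = z + z^{2}$ ($h{\left(z \right)} = z^{2} + z = z + z^{2}$)
$h{\left(4 \right)} \left(\left(117 + 41\right) + o{\left(-11 \right)}\right) = 4 \left(1 + 4\right) \left(\left(117 + 41\right) - 11 \left(-2 - 11\right)\right) = 4 \cdot 5 \left(158 - -143\right) = 20 \left(158 + 143\right) = 20 \cdot 301 = 6020$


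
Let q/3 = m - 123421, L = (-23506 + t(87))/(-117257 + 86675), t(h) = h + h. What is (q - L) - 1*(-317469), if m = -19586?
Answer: -1705753298/15291 ≈ -1.1155e+5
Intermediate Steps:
t(h) = 2*h
L = 11666/15291 (L = (-23506 + 2*87)/(-117257 + 86675) = (-23506 + 174)/(-30582) = -23332*(-1/30582) = 11666/15291 ≈ 0.76293)
q = -429021 (q = 3*(-19586 - 123421) = 3*(-143007) = -429021)
(q - L) - 1*(-317469) = (-429021 - 1*11666/15291) - 1*(-317469) = (-429021 - 11666/15291) + 317469 = -6560171777/15291 + 317469 = -1705753298/15291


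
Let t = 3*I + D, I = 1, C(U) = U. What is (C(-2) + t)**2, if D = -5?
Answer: 16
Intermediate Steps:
t = -2 (t = 3*1 - 5 = 3 - 5 = -2)
(C(-2) + t)**2 = (-2 - 2)**2 = (-4)**2 = 16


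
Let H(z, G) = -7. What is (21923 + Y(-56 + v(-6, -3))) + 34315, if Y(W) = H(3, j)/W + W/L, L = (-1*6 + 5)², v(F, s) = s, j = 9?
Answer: 3314568/59 ≈ 56179.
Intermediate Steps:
L = 1 (L = (-6 + 5)² = (-1)² = 1)
Y(W) = W - 7/W (Y(W) = -7/W + W/1 = -7/W + W*1 = -7/W + W = W - 7/W)
(21923 + Y(-56 + v(-6, -3))) + 34315 = (21923 + ((-56 - 3) - 7/(-56 - 3))) + 34315 = (21923 + (-59 - 7/(-59))) + 34315 = (21923 + (-59 - 7*(-1/59))) + 34315 = (21923 + (-59 + 7/59)) + 34315 = (21923 - 3474/59) + 34315 = 1289983/59 + 34315 = 3314568/59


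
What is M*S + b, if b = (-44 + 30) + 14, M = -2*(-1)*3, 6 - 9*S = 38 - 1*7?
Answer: -50/3 ≈ -16.667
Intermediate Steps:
S = -25/9 (S = ⅔ - (38 - 1*7)/9 = ⅔ - (38 - 7)/9 = ⅔ - ⅑*31 = ⅔ - 31/9 = -25/9 ≈ -2.7778)
M = 6 (M = 2*3 = 6)
b = 0 (b = -14 + 14 = 0)
M*S + b = 6*(-25/9) + 0 = -50/3 + 0 = -50/3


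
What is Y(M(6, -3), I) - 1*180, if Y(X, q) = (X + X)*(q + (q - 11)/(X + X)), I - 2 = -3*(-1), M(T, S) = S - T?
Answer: -276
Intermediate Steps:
I = 5 (I = 2 - 3*(-1) = 2 + 3 = 5)
Y(X, q) = 2*X*(q + (-11 + q)/(2*X)) (Y(X, q) = (2*X)*(q + (-11 + q)/((2*X))) = (2*X)*(q + (-11 + q)*(1/(2*X))) = (2*X)*(q + (-11 + q)/(2*X)) = 2*X*(q + (-11 + q)/(2*X)))
Y(M(6, -3), I) - 1*180 = (-11 + 5 + 2*(-3 - 1*6)*5) - 1*180 = (-11 + 5 + 2*(-3 - 6)*5) - 180 = (-11 + 5 + 2*(-9)*5) - 180 = (-11 + 5 - 90) - 180 = -96 - 180 = -276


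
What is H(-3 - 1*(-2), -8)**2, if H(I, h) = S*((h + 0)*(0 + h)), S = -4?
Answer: 65536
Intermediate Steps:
H(I, h) = -4*h**2 (H(I, h) = -4*(h + 0)*(0 + h) = -4*h*h = -4*h**2)
H(-3 - 1*(-2), -8)**2 = (-4*(-8)**2)**2 = (-4*64)**2 = (-256)**2 = 65536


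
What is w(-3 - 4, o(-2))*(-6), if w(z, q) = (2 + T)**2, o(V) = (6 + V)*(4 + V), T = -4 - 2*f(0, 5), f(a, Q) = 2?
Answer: -216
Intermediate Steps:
T = -8 (T = -4 - 2*2 = -4 - 4 = -8)
o(V) = (4 + V)*(6 + V)
w(z, q) = 36 (w(z, q) = (2 - 8)**2 = (-6)**2 = 36)
w(-3 - 4, o(-2))*(-6) = 36*(-6) = -216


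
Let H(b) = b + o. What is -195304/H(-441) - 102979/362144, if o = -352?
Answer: 70646509429/287180192 ≈ 246.00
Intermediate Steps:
H(b) = -352 + b (H(b) = b - 352 = -352 + b)
-195304/H(-441) - 102979/362144 = -195304/(-352 - 441) - 102979/362144 = -195304/(-793) - 102979*1/362144 = -195304*(-1/793) - 102979/362144 = 195304/793 - 102979/362144 = 70646509429/287180192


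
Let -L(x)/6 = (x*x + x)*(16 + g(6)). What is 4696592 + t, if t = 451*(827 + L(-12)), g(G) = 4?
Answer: -2074271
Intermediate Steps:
L(x) = -120*x - 120*x**2 (L(x) = -6*(x*x + x)*(16 + 4) = -6*(x**2 + x)*20 = -6*(x + x**2)*20 = -6*(20*x + 20*x**2) = -120*x - 120*x**2)
t = -6770863 (t = 451*(827 - 120*(-12)*(1 - 12)) = 451*(827 - 120*(-12)*(-11)) = 451*(827 - 15840) = 451*(-15013) = -6770863)
4696592 + t = 4696592 - 6770863 = -2074271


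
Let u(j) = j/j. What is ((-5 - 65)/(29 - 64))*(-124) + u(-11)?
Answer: -247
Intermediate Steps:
u(j) = 1
((-5 - 65)/(29 - 64))*(-124) + u(-11) = ((-5 - 65)/(29 - 64))*(-124) + 1 = -70/(-35)*(-124) + 1 = -70*(-1/35)*(-124) + 1 = 2*(-124) + 1 = -248 + 1 = -247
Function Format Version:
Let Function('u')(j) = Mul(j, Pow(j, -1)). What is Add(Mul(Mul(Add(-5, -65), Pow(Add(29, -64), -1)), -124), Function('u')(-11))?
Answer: -247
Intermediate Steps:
Function('u')(j) = 1
Add(Mul(Mul(Add(-5, -65), Pow(Add(29, -64), -1)), -124), Function('u')(-11)) = Add(Mul(Mul(Add(-5, -65), Pow(Add(29, -64), -1)), -124), 1) = Add(Mul(Mul(-70, Pow(-35, -1)), -124), 1) = Add(Mul(Mul(-70, Rational(-1, 35)), -124), 1) = Add(Mul(2, -124), 1) = Add(-248, 1) = -247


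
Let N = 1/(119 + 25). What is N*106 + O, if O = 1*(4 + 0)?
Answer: 341/72 ≈ 4.7361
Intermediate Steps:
N = 1/144 ≈ 0.0069444
O = 4 (O = 1*4 = 4)
N*106 + O = (1/144)*106 + 4 = 53/72 + 4 = 341/72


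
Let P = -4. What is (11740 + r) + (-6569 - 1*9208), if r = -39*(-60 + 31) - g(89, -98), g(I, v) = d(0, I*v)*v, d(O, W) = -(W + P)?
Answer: 852242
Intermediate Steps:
d(O, W) = 4 - W (d(O, W) = -(W - 4) = -(-4 + W) = 4 - W)
g(I, v) = v*(4 - I*v) (g(I, v) = (4 - I*v)*v = v*(4 - I*v))
r = 856279 (r = -39*(-60 + 31) - (-98)*(4 - 1*89*(-98)) = -39*(-29) - (-98)*(4 + 8722) = 1131 - (-98)*8726 = 1131 - 1*(-855148) = 1131 + 855148 = 856279)
(11740 + r) + (-6569 - 1*9208) = (11740 + 856279) + (-6569 - 1*9208) = 868019 + (-6569 - 9208) = 868019 - 15777 = 852242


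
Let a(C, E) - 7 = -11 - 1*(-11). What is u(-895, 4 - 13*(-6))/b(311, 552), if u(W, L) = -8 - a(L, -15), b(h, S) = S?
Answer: -5/184 ≈ -0.027174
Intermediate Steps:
a(C, E) = 7 (a(C, E) = 7 + (-11 - 1*(-11)) = 7 + (-11 + 11) = 7 + 0 = 7)
u(W, L) = -15 (u(W, L) = -8 - 1*7 = -8 - 7 = -15)
u(-895, 4 - 13*(-6))/b(311, 552) = -15/552 = -15*1/552 = -5/184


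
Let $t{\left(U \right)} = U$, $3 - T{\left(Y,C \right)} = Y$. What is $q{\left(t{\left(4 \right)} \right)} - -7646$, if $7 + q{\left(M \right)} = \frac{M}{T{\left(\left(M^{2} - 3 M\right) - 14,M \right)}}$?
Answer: $\frac{99311}{13} \approx 7639.3$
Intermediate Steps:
$T{\left(Y,C \right)} = 3 - Y$
$q{\left(M \right)} = -7 + \frac{M}{17 - M^{2} + 3 M}$ ($q{\left(M \right)} = -7 + \frac{M}{3 - \left(\left(M^{2} - 3 M\right) - 14\right)} = -7 + \frac{M}{3 - \left(-14 + M^{2} - 3 M\right)} = -7 + \frac{M}{3 + \left(14 - M^{2} + 3 M\right)} = -7 + \frac{M}{17 - M^{2} + 3 M}$)
$q{\left(t{\left(4 \right)} \right)} - -7646 = \frac{-119 - 80 + 7 \cdot 4^{2}}{17 - 4^{2} + 3 \cdot 4} - -7646 = \frac{-119 - 80 + 7 \cdot 16}{17 - 16 + 12} + 7646 = \frac{-119 - 80 + 112}{17 - 16 + 12} + 7646 = \frac{1}{13} \left(-87\right) + 7646 = - \frac{87}{13} + 7646 = \frac{99311}{13}$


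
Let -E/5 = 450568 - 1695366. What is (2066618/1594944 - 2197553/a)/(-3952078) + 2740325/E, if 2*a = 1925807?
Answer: 127941865441223091147967/290589050435326550122176 ≈ 0.44028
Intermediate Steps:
a = 1925807/2 (a = (½)*1925807 = 1925807/2 ≈ 9.6290e+5)
E = 6223990 (E = -5*(450568 - 1695366) = -5*(-1244798) = 6223990)
(2066618/1594944 - 2197553/a)/(-3952078) + 2740325/E = (2066618/1594944 - 2197553/1925807/2)/(-3952078) + 2740325/6223990 = (2066618*(1/1594944) - 2197553*2/1925807)*(-1/3952078) + 2740325*(1/6223990) = (1033309/797472 - 4395106/1925807)*(-1/3952078) + 548065/1244798 = -116540020513/118136704608*(-1/3952078) + 548065/1244798 = 116540020513/466885471273775424 + 548065/1244798 = 127941865441223091147967/290589050435326550122176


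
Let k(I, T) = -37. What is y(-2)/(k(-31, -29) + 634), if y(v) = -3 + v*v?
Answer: 1/597 ≈ 0.0016750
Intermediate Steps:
y(v) = -3 + v²
y(-2)/(k(-31, -29) + 634) = (-3 + (-2)²)/(-37 + 634) = (-3 + 4)/597 = 1*(1/597) = 1/597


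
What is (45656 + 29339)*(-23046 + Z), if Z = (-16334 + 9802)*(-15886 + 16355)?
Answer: -231476117230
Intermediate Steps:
Z = -3063508 (Z = -6532*469 = -3063508)
(45656 + 29339)*(-23046 + Z) = (45656 + 29339)*(-23046 - 3063508) = 74995*(-3086554) = -231476117230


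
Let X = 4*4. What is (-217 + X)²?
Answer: 40401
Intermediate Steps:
X = 16
(-217 + X)² = (-217 + 16)² = (-201)² = 40401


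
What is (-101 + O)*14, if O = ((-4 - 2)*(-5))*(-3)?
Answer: -2674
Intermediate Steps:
O = -90 (O = -6*(-5)*(-3) = 30*(-3) = -90)
(-101 + O)*14 = (-101 - 90)*14 = -191*14 = -2674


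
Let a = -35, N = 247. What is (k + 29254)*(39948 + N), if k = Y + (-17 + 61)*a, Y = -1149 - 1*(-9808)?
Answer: 1462012735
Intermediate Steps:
Y = 8659 (Y = -1149 + 9808 = 8659)
k = 7119 (k = 8659 + (-17 + 61)*(-35) = 8659 + 44*(-35) = 8659 - 1540 = 7119)
(k + 29254)*(39948 + N) = (7119 + 29254)*(39948 + 247) = 36373*40195 = 1462012735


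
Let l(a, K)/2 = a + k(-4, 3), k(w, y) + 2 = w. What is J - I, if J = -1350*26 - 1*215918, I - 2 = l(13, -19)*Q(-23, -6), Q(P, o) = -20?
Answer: -250740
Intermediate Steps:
k(w, y) = -2 + w
l(a, K) = -12 + 2*a (l(a, K) = 2*(a + (-2 - 4)) = 2*(a - 6) = 2*(-6 + a) = -12 + 2*a)
I = -278 (I = 2 + (-12 + 2*13)*(-20) = 2 + (-12 + 26)*(-20) = 2 + 14*(-20) = 2 - 280 = -278)
J = -251018 (J = -35100 - 215918 = -251018)
J - I = -251018 - 1*(-278) = -251018 + 278 = -250740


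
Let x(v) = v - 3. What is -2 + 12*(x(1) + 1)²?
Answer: 10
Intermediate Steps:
x(v) = -3 + v
-2 + 12*(x(1) + 1)² = -2 + 12*((-3 + 1) + 1)² = -2 + 12*(-2 + 1)² = -2 + 12*(-1)² = -2 + 12*1 = -2 + 12 = 10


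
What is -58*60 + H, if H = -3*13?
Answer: -3519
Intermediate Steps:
H = -39
-58*60 + H = -58*60 - 39 = -3480 - 39 = -3519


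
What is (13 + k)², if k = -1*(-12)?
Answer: 625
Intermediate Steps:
k = 12
(13 + k)² = (13 + 12)² = 25² = 625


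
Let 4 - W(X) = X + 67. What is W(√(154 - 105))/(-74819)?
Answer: 70/74819 ≈ 0.00093559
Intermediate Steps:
W(X) = -63 - X (W(X) = 4 - (X + 67) = 4 - (67 + X) = 4 + (-67 - X) = -63 - X)
W(√(154 - 105))/(-74819) = (-63 - √(154 - 105))/(-74819) = (-63 - √49)*(-1/74819) = (-63 - 1*7)*(-1/74819) = (-63 - 7)*(-1/74819) = -70*(-1/74819) = 70/74819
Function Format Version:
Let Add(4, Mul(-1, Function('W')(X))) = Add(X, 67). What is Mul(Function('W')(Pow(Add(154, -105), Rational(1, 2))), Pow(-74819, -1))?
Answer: Rational(70, 74819) ≈ 0.00093559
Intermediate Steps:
Function('W')(X) = Add(-63, Mul(-1, X)) (Function('W')(X) = Add(4, Mul(-1, Add(X, 67))) = Add(4, Mul(-1, Add(67, X))) = Add(4, Add(-67, Mul(-1, X))) = Add(-63, Mul(-1, X)))
Mul(Function('W')(Pow(Add(154, -105), Rational(1, 2))), Pow(-74819, -1)) = Mul(Add(-63, Mul(-1, Pow(Add(154, -105), Rational(1, 2)))), Pow(-74819, -1)) = Mul(Add(-63, Mul(-1, Pow(49, Rational(1, 2)))), Rational(-1, 74819)) = Mul(Add(-63, Mul(-1, 7)), Rational(-1, 74819)) = Mul(Add(-63, -7), Rational(-1, 74819)) = Mul(-70, Rational(-1, 74819)) = Rational(70, 74819)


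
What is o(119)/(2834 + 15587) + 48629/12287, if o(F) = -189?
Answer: 893472566/226338827 ≈ 3.9475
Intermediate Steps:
o(119)/(2834 + 15587) + 48629/12287 = -189/(2834 + 15587) + 48629/12287 = -189/18421 + 48629*(1/12287) = -189*1/18421 + 48629/12287 = -189/18421 + 48629/12287 = 893472566/226338827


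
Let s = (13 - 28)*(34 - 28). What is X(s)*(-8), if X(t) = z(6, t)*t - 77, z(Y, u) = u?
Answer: -64184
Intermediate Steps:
s = -90 (s = -15*6 = -90)
X(t) = -77 + t² (X(t) = t*t - 77 = t² - 77 = -77 + t²)
X(s)*(-8) = (-77 + (-90)²)*(-8) = (-77 + 8100)*(-8) = 8023*(-8) = -64184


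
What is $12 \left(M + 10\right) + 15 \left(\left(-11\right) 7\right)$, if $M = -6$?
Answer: $-1107$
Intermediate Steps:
$12 \left(M + 10\right) + 15 \left(\left(-11\right) 7\right) = 12 \left(-6 + 10\right) + 15 \left(\left(-11\right) 7\right) = 12 \cdot 4 + 15 \left(-77\right) = 48 - 1155 = -1107$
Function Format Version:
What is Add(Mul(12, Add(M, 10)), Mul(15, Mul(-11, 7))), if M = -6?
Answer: -1107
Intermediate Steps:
Add(Mul(12, Add(M, 10)), Mul(15, Mul(-11, 7))) = Add(Mul(12, Add(-6, 10)), Mul(15, Mul(-11, 7))) = Add(Mul(12, 4), Mul(15, -77)) = Add(48, -1155) = -1107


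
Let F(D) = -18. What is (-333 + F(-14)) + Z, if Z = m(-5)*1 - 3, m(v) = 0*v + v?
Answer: -359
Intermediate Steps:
m(v) = v (m(v) = 0 + v = v)
Z = -8 (Z = -5*1 - 3 = -5 - 3 = -8)
(-333 + F(-14)) + Z = (-333 - 18) - 8 = -351 - 8 = -359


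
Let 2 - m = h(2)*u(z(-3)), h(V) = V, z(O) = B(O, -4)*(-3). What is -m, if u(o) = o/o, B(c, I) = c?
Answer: 0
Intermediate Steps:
z(O) = -3*O (z(O) = O*(-3) = -3*O)
u(o) = 1
m = 0 (m = 2 - 2 = 0)
-m = -1*0 = 0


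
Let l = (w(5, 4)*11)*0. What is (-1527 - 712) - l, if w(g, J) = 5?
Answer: -2239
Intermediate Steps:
l = 0 (l = (5*11)*0 = 55*0 = 0)
(-1527 - 712) - l = (-1527 - 712) - 1*0 = -2239 + 0 = -2239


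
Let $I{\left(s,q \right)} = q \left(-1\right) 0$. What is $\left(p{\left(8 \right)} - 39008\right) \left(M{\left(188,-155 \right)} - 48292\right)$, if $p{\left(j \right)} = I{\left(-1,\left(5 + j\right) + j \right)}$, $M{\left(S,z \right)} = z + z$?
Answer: $1895866816$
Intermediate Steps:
$M{\left(S,z \right)} = 2 z$
$I{\left(s,q \right)} = 0$ ($I{\left(s,q \right)} = - q 0 = 0$)
$p{\left(j \right)} = 0$
$\left(p{\left(8 \right)} - 39008\right) \left(M{\left(188,-155 \right)} - 48292\right) = \left(0 - 39008\right) \left(2 \left(-155\right) - 48292\right) = - 39008 \left(-310 - 48292\right) = \left(-39008\right) \left(-48602\right) = 1895866816$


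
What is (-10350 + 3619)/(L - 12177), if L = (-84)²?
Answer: 6731/5121 ≈ 1.3144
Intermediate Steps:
L = 7056
(-10350 + 3619)/(L - 12177) = (-10350 + 3619)/(7056 - 12177) = -6731/(-5121) = -6731*(-1/5121) = 6731/5121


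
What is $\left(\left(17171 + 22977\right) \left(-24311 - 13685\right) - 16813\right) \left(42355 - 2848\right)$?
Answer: $-60267147091047$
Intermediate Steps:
$\left(\left(17171 + 22977\right) \left(-24311 - 13685\right) - 16813\right) \left(42355 - 2848\right) = \left(40148 \left(-37996\right) - 16813\right) 39507 = \left(-1525463408 - 16813\right) 39507 = \left(-1525480221\right) 39507 = -60267147091047$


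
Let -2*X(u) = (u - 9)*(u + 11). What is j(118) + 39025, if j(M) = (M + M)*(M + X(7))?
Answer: 71121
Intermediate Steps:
X(u) = -(-9 + u)*(11 + u)/2 (X(u) = -(u - 9)*(u + 11)/2 = -(-9 + u)*(11 + u)/2)
j(M) = 2*M*(18 + M) (j(M) = (M + M)*(M + (99/2 - 1*7 - ½*7²)) = (2*M)*(M + (99/2 - 7 - ½*49)) = (2*M)*(M + (99/2 - 7 - 49/2)) = (2*M)*(M + 18) = (2*M)*(18 + M) = 2*M*(18 + M))
j(118) + 39025 = 2*118*(18 + 118) + 39025 = 2*118*136 + 39025 = 32096 + 39025 = 71121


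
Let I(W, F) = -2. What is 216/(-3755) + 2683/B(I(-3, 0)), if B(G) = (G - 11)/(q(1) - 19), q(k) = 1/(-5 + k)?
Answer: 775737973/195260 ≈ 3972.8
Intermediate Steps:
B(G) = 4/7 - 4*G/77 (B(G) = (G - 11)/(1/(-5 + 1) - 19) = (-11 + G)/(1/(-4) - 19) = (-11 + G)/(-¼ - 19) = (-11 + G)/(-77/4) = (-11 + G)*(-4/77) = 4/7 - 4*G/77)
216/(-3755) + 2683/B(I(-3, 0)) = 216/(-3755) + 2683/(4/7 - 4/77*(-2)) = 216*(-1/3755) + 2683/(4/7 + 8/77) = -216/3755 + 2683/(52/77) = -216/3755 + 2683*(77/52) = -216/3755 + 206591/52 = 775737973/195260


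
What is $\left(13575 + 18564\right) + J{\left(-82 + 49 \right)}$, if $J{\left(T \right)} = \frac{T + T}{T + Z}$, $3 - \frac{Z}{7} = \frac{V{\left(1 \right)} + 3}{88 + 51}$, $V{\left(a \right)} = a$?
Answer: $\frac{27258459}{848} \approx 32144.0$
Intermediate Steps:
$Z = \frac{2891}{139}$ ($Z = 21 - 7 \frac{1 + 3}{88 + 51} = 21 - 7 \cdot \frac{4}{139} = 21 - 7 \cdot 4 \cdot \frac{1}{139} = 21 - \frac{28}{139} = \frac{2891}{139} \approx 20.799$)
$J{\left(T \right)} = \frac{2 T}{\frac{2891}{139} + T}$ ($J{\left(T \right)} = \frac{T + T}{T + \frac{2891}{139}} = \frac{2 T}{\frac{2891}{139} + T}$)
$\left(13575 + 18564\right) + J{\left(-82 + 49 \right)} = \left(13575 + 18564\right) + \frac{278 \left(-82 + 49\right)}{2891 + 139 \left(-82 + 49\right)} = 32139 + 278 \left(-33\right) \frac{1}{2891 + 139 \left(-33\right)} = 32139 + 278 \left(-33\right) \frac{1}{2891 - 4587} = 32139 + 278 \left(-33\right) \frac{1}{-1696} = 32139 + 278 \left(-33\right) \left(- \frac{1}{1696}\right) = 32139 + \frac{4587}{848} = \frac{27258459}{848}$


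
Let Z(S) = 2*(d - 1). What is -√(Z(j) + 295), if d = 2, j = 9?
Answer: -3*√33 ≈ -17.234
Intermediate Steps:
Z(S) = 2 (Z(S) = 2*(2 - 1) = 2*1 = 2)
-√(Z(j) + 295) = -√(2 + 295) = -√297 = -3*√33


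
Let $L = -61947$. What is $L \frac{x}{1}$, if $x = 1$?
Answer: $-61947$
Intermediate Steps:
$L \frac{x}{1} = - 61947 \cdot 1 \cdot 1^{-1} = - 61947 \cdot 1 \cdot 1 = \left(-61947\right) 1 = -61947$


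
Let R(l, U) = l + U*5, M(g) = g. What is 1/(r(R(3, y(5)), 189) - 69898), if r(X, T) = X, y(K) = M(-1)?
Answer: -1/69900 ≈ -1.4306e-5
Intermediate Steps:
y(K) = -1
R(l, U) = l + 5*U
1/(r(R(3, y(5)), 189) - 69898) = 1/((3 + 5*(-1)) - 69898) = 1/((3 - 5) - 69898) = 1/(-2 - 69898) = 1/(-69900) = -1/69900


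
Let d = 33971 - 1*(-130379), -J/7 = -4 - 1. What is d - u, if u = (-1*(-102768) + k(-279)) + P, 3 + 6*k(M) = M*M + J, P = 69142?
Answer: -123233/6 ≈ -20539.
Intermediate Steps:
J = 35 (J = -7*(-4 - 1) = -7*(-5) = 35)
k(M) = 16/3 + M**2/6 (k(M) = -1/2 + (M*M + 35)/6 = -1/2 + (M**2 + 35)/6 = -1/2 + (35 + M**2)/6 = -1/2 + (35/6 + M**2/6) = 16/3 + M**2/6)
u = 1109333/6 (u = (-1*(-102768) + (16/3 + (1/6)*(-279)**2)) + 69142 = (102768 + (16/3 + (1/6)*77841)) + 69142 = (102768 + (16/3 + 25947/2)) + 69142 = (102768 + 77873/6) + 69142 = 694481/6 + 69142 = 1109333/6 ≈ 1.8489e+5)
d = 164350 (d = 33971 + 130379 = 164350)
d - u = 164350 - 1*1109333/6 = 164350 - 1109333/6 = -123233/6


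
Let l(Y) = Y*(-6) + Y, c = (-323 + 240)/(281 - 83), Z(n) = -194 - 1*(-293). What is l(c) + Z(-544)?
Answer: 20017/198 ≈ 101.10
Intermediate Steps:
Z(n) = 99 (Z(n) = -194 + 293 = 99)
c = -83/198 ≈ -0.41919
l(Y) = -5*Y (l(Y) = -6*Y + Y = -5*Y)
l(c) + Z(-544) = -5*(-83/198) + 99 = 415/198 + 99 = 20017/198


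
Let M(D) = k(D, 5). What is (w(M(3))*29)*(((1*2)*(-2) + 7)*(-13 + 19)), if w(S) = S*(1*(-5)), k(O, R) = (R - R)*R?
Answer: 0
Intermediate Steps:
k(O, R) = 0 (k(O, R) = 0*R = 0)
M(D) = 0
w(S) = -5*S (w(S) = S*(-5) = -5*S)
(w(M(3))*29)*(((1*2)*(-2) + 7)*(-13 + 19)) = (-5*0*29)*(((1*2)*(-2) + 7)*(-13 + 19)) = (0*29)*((2*(-2) + 7)*6) = 0*((-4 + 7)*6) = 0*(3*6) = 0*18 = 0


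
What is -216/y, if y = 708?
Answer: -18/59 ≈ -0.30508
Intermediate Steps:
-216/y = -216/708 = -216*1/708 = -18/59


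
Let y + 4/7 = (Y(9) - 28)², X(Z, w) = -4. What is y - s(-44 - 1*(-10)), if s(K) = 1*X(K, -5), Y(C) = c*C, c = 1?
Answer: 2551/7 ≈ 364.43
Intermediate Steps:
Y(C) = C (Y(C) = 1*C = C)
s(K) = -4 (s(K) = 1*(-4) = -4)
y = 2523/7 (y = -4/7 + (9 - 28)² = -4/7 + (-19)² = -4/7 + 361 = 2523/7 ≈ 360.43)
y - s(-44 - 1*(-10)) = 2523/7 - 1*(-4) = 2523/7 + 4 = 2551/7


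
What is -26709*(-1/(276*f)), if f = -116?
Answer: -307/368 ≈ -0.83424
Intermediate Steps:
-26709*(-1/(276*f)) = -26709/((-116*(-276))) = -26709/32016 = -26709*1/32016 = -307/368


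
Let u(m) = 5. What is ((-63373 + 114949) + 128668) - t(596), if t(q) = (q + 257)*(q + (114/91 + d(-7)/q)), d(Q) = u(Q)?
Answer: -17855562331/54236 ≈ -3.2922e+5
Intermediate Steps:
d(Q) = 5
t(q) = (257 + q)*(114/91 + q + 5/q) (t(q) = (q + 257)*(q + (114/91 + 5/q)) = (257 + q)*(q + (114*(1/91) + 5/q)) = (257 + q)*(q + (114/91 + 5/q)) = (257 + q)*(114/91 + q + 5/q))
((-63373 + 114949) + 128668) - t(596) = ((-63373 + 114949) + 128668) - (29753/91 + 596² + 1285/596 + (23501/91)*596) = (51576 + 128668) - (29753/91 + 355216 + 1285*(1/596) + 14006596/91) = 180244 - (29753/91 + 355216 + 1285/596 + 14006596/91) = 180244 - 1*27631275915/54236 = 180244 - 27631275915/54236 = -17855562331/54236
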